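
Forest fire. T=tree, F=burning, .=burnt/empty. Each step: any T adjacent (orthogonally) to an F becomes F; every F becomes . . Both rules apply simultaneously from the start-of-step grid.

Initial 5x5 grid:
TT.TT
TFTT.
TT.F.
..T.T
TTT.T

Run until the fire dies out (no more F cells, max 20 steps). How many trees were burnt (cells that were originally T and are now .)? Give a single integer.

Step 1: +5 fires, +2 burnt (F count now 5)
Step 2: +3 fires, +5 burnt (F count now 3)
Step 3: +1 fires, +3 burnt (F count now 1)
Step 4: +0 fires, +1 burnt (F count now 0)
Fire out after step 4
Initially T: 15, now '.': 19
Total burnt (originally-T cells now '.'): 9

Answer: 9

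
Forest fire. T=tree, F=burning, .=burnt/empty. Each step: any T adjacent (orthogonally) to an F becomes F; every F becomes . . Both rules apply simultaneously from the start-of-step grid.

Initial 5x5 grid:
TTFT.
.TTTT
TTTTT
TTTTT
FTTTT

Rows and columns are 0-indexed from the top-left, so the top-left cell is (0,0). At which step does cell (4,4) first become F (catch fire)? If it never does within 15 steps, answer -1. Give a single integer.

Step 1: cell (4,4)='T' (+5 fires, +2 burnt)
Step 2: cell (4,4)='T' (+7 fires, +5 burnt)
Step 3: cell (4,4)='T' (+5 fires, +7 burnt)
Step 4: cell (4,4)='F' (+3 fires, +5 burnt)
  -> target ignites at step 4
Step 5: cell (4,4)='.' (+1 fires, +3 burnt)
Step 6: cell (4,4)='.' (+0 fires, +1 burnt)
  fire out at step 6

4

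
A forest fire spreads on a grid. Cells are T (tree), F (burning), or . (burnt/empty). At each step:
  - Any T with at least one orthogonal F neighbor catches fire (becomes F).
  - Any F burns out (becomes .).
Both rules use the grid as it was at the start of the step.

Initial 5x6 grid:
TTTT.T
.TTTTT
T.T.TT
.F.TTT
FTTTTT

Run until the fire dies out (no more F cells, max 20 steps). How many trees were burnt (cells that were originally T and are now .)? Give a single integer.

Step 1: +1 fires, +2 burnt (F count now 1)
Step 2: +1 fires, +1 burnt (F count now 1)
Step 3: +1 fires, +1 burnt (F count now 1)
Step 4: +2 fires, +1 burnt (F count now 2)
Step 5: +2 fires, +2 burnt (F count now 2)
Step 6: +2 fires, +2 burnt (F count now 2)
Step 7: +2 fires, +2 burnt (F count now 2)
Step 8: +2 fires, +2 burnt (F count now 2)
Step 9: +3 fires, +2 burnt (F count now 3)
Step 10: +3 fires, +3 burnt (F count now 3)
Step 11: +1 fires, +3 burnt (F count now 1)
Step 12: +1 fires, +1 burnt (F count now 1)
Step 13: +0 fires, +1 burnt (F count now 0)
Fire out after step 13
Initially T: 22, now '.': 29
Total burnt (originally-T cells now '.'): 21

Answer: 21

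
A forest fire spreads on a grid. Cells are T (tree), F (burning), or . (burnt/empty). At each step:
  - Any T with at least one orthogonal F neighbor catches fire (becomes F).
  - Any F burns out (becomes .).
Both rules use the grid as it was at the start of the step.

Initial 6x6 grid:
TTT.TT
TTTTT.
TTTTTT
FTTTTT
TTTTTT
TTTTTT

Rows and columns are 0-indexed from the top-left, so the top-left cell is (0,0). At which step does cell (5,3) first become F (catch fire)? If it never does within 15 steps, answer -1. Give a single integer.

Step 1: cell (5,3)='T' (+3 fires, +1 burnt)
Step 2: cell (5,3)='T' (+5 fires, +3 burnt)
Step 3: cell (5,3)='T' (+6 fires, +5 burnt)
Step 4: cell (5,3)='T' (+6 fires, +6 burnt)
Step 5: cell (5,3)='F' (+6 fires, +6 burnt)
  -> target ignites at step 5
Step 6: cell (5,3)='.' (+4 fires, +6 burnt)
Step 7: cell (5,3)='.' (+2 fires, +4 burnt)
Step 8: cell (5,3)='.' (+1 fires, +2 burnt)
Step 9: cell (5,3)='.' (+0 fires, +1 burnt)
  fire out at step 9

5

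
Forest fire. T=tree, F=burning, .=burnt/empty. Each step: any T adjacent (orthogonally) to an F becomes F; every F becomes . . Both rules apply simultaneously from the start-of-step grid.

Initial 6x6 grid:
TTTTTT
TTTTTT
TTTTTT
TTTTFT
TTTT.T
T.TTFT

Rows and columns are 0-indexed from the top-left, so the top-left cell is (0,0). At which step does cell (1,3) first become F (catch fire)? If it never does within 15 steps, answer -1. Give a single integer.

Step 1: cell (1,3)='T' (+5 fires, +2 burnt)
Step 2: cell (1,3)='T' (+7 fires, +5 burnt)
Step 3: cell (1,3)='F' (+6 fires, +7 burnt)
  -> target ignites at step 3
Step 4: cell (1,3)='.' (+6 fires, +6 burnt)
Step 5: cell (1,3)='.' (+4 fires, +6 burnt)
Step 6: cell (1,3)='.' (+3 fires, +4 burnt)
Step 7: cell (1,3)='.' (+1 fires, +3 burnt)
Step 8: cell (1,3)='.' (+0 fires, +1 burnt)
  fire out at step 8

3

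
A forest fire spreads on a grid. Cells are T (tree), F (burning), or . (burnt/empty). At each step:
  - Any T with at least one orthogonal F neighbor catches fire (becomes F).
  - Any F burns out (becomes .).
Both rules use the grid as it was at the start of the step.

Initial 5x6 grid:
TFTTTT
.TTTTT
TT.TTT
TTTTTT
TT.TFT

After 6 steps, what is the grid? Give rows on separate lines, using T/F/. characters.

Step 1: 6 trees catch fire, 2 burn out
  F.FTTT
  .FTTTT
  TT.TTT
  TTTTFT
  TT.F.F
Step 2: 6 trees catch fire, 6 burn out
  ...FTT
  ..FTTT
  TF.TFT
  TTTF.F
  TT....
Step 3: 8 trees catch fire, 6 burn out
  ....FT
  ...FFT
  F..F.F
  TFF...
  TT....
Step 4: 4 trees catch fire, 8 burn out
  .....F
  .....F
  ......
  F.....
  TF....
Step 5: 1 trees catch fire, 4 burn out
  ......
  ......
  ......
  ......
  F.....
Step 6: 0 trees catch fire, 1 burn out
  ......
  ......
  ......
  ......
  ......

......
......
......
......
......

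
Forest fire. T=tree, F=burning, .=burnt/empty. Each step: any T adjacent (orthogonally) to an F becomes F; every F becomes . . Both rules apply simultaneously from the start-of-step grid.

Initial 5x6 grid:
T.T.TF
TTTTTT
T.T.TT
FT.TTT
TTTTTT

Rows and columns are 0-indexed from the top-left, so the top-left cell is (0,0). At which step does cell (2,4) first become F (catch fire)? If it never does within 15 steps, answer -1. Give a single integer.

Step 1: cell (2,4)='T' (+5 fires, +2 burnt)
Step 2: cell (2,4)='T' (+4 fires, +5 burnt)
Step 3: cell (2,4)='F' (+6 fires, +4 burnt)
  -> target ignites at step 3
Step 4: cell (2,4)='.' (+4 fires, +6 burnt)
Step 5: cell (2,4)='.' (+4 fires, +4 burnt)
Step 6: cell (2,4)='.' (+0 fires, +4 burnt)
  fire out at step 6

3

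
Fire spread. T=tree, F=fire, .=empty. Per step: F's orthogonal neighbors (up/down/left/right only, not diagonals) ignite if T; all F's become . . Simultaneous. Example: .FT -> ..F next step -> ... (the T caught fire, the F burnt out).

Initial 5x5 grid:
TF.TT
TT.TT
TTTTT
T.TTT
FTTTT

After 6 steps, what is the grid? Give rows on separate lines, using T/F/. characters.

Step 1: 4 trees catch fire, 2 burn out
  F..TT
  TF.TT
  TTTTT
  F.TTT
  .FTTT
Step 2: 4 trees catch fire, 4 burn out
  ...TT
  F..TT
  FFTTT
  ..TTT
  ..FTT
Step 3: 3 trees catch fire, 4 burn out
  ...TT
  ...TT
  ..FTT
  ..FTT
  ...FT
Step 4: 3 trees catch fire, 3 burn out
  ...TT
  ...TT
  ...FT
  ...FT
  ....F
Step 5: 3 trees catch fire, 3 burn out
  ...TT
  ...FT
  ....F
  ....F
  .....
Step 6: 2 trees catch fire, 3 burn out
  ...FT
  ....F
  .....
  .....
  .....

...FT
....F
.....
.....
.....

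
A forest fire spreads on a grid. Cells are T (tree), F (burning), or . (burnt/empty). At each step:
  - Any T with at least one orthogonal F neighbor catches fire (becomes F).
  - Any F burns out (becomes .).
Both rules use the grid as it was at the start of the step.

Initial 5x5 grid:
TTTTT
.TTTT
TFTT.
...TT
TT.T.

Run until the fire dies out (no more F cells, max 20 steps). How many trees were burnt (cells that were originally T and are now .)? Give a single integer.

Step 1: +3 fires, +1 burnt (F count now 3)
Step 2: +3 fires, +3 burnt (F count now 3)
Step 3: +4 fires, +3 burnt (F count now 4)
Step 4: +4 fires, +4 burnt (F count now 4)
Step 5: +1 fires, +4 burnt (F count now 1)
Step 6: +0 fires, +1 burnt (F count now 0)
Fire out after step 6
Initially T: 17, now '.': 23
Total burnt (originally-T cells now '.'): 15

Answer: 15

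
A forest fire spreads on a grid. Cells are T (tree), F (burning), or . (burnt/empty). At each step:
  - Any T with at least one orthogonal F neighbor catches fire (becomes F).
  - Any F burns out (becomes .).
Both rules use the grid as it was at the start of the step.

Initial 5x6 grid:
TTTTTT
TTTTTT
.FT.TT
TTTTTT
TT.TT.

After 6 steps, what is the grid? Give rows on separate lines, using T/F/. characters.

Step 1: 3 trees catch fire, 1 burn out
  TTTTTT
  TFTTTT
  ..F.TT
  TFTTTT
  TT.TT.
Step 2: 6 trees catch fire, 3 burn out
  TFTTTT
  F.FTTT
  ....TT
  F.FTTT
  TF.TT.
Step 3: 5 trees catch fire, 6 burn out
  F.FTTT
  ...FTT
  ....TT
  ...FTT
  F..TT.
Step 4: 4 trees catch fire, 5 burn out
  ...FTT
  ....FT
  ....TT
  ....FT
  ...FT.
Step 5: 5 trees catch fire, 4 burn out
  ....FT
  .....F
  ....FT
  .....F
  ....F.
Step 6: 2 trees catch fire, 5 burn out
  .....F
  ......
  .....F
  ......
  ......

.....F
......
.....F
......
......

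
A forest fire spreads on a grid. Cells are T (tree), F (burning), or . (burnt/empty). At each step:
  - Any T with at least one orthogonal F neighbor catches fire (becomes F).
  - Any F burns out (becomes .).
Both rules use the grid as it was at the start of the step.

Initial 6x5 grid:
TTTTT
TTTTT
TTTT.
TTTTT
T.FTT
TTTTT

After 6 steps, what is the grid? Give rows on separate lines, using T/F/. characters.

Step 1: 3 trees catch fire, 1 burn out
  TTTTT
  TTTTT
  TTTT.
  TTFTT
  T..FT
  TTFTT
Step 2: 6 trees catch fire, 3 burn out
  TTTTT
  TTTTT
  TTFT.
  TF.FT
  T...F
  TF.FT
Step 3: 7 trees catch fire, 6 burn out
  TTTTT
  TTFTT
  TF.F.
  F...F
  T....
  F...F
Step 4: 5 trees catch fire, 7 burn out
  TTFTT
  TF.FT
  F....
  .....
  F....
  .....
Step 5: 4 trees catch fire, 5 burn out
  TF.FT
  F...F
  .....
  .....
  .....
  .....
Step 6: 2 trees catch fire, 4 burn out
  F...F
  .....
  .....
  .....
  .....
  .....

F...F
.....
.....
.....
.....
.....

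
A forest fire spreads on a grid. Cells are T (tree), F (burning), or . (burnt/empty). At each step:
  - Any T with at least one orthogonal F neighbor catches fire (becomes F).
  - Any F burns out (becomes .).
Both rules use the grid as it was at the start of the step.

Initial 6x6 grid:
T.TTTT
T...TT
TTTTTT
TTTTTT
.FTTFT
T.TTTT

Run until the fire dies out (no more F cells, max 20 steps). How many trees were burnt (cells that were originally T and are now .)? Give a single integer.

Answer: 27

Derivation:
Step 1: +6 fires, +2 burnt (F count now 6)
Step 2: +9 fires, +6 burnt (F count now 9)
Step 3: +5 fires, +9 burnt (F count now 5)
Step 4: +3 fires, +5 burnt (F count now 3)
Step 5: +3 fires, +3 burnt (F count now 3)
Step 6: +1 fires, +3 burnt (F count now 1)
Step 7: +0 fires, +1 burnt (F count now 0)
Fire out after step 7
Initially T: 28, now '.': 35
Total burnt (originally-T cells now '.'): 27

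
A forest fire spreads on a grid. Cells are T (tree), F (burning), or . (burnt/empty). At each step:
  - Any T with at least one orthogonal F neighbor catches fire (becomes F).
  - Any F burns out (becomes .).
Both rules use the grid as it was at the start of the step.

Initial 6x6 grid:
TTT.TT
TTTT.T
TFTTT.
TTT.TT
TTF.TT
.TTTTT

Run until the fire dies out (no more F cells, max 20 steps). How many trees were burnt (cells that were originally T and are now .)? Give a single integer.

Answer: 25

Derivation:
Step 1: +7 fires, +2 burnt (F count now 7)
Step 2: +8 fires, +7 burnt (F count now 8)
Step 3: +5 fires, +8 burnt (F count now 5)
Step 4: +3 fires, +5 burnt (F count now 3)
Step 5: +2 fires, +3 burnt (F count now 2)
Step 6: +0 fires, +2 burnt (F count now 0)
Fire out after step 6
Initially T: 28, now '.': 33
Total burnt (originally-T cells now '.'): 25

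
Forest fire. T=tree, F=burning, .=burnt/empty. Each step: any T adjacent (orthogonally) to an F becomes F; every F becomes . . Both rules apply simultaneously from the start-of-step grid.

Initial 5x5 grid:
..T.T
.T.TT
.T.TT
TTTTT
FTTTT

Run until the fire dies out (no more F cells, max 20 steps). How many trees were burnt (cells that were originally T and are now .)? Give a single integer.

Step 1: +2 fires, +1 burnt (F count now 2)
Step 2: +2 fires, +2 burnt (F count now 2)
Step 3: +3 fires, +2 burnt (F count now 3)
Step 4: +3 fires, +3 burnt (F count now 3)
Step 5: +2 fires, +3 burnt (F count now 2)
Step 6: +2 fires, +2 burnt (F count now 2)
Step 7: +1 fires, +2 burnt (F count now 1)
Step 8: +1 fires, +1 burnt (F count now 1)
Step 9: +0 fires, +1 burnt (F count now 0)
Fire out after step 9
Initially T: 17, now '.': 24
Total burnt (originally-T cells now '.'): 16

Answer: 16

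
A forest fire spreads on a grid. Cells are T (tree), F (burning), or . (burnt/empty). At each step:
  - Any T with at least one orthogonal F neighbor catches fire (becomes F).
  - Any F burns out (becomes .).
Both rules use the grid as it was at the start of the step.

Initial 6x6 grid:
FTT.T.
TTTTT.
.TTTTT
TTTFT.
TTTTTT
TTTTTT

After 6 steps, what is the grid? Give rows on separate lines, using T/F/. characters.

Step 1: 6 trees catch fire, 2 burn out
  .FT.T.
  FTTTT.
  .TTFTT
  TTF.F.
  TTTFTT
  TTTTTT
Step 2: 9 trees catch fire, 6 burn out
  ..F.T.
  .FTFT.
  .TF.FT
  TF....
  TTF.FT
  TTTFTT
Step 3: 9 trees catch fire, 9 burn out
  ....T.
  ..F.F.
  .F...F
  F.....
  TF...F
  TTF.FT
Step 4: 4 trees catch fire, 9 burn out
  ....F.
  ......
  ......
  ......
  F.....
  TF...F
Step 5: 1 trees catch fire, 4 burn out
  ......
  ......
  ......
  ......
  ......
  F.....
Step 6: 0 trees catch fire, 1 burn out
  ......
  ......
  ......
  ......
  ......
  ......

......
......
......
......
......
......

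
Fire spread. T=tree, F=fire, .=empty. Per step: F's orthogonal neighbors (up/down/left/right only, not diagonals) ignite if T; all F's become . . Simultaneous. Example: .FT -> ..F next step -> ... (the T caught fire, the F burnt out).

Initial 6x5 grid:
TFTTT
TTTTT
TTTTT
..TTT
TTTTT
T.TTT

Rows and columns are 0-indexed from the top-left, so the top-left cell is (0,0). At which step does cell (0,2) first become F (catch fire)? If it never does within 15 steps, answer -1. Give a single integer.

Step 1: cell (0,2)='F' (+3 fires, +1 burnt)
  -> target ignites at step 1
Step 2: cell (0,2)='.' (+4 fires, +3 burnt)
Step 3: cell (0,2)='.' (+4 fires, +4 burnt)
Step 4: cell (0,2)='.' (+3 fires, +4 burnt)
Step 5: cell (0,2)='.' (+3 fires, +3 burnt)
Step 6: cell (0,2)='.' (+4 fires, +3 burnt)
Step 7: cell (0,2)='.' (+3 fires, +4 burnt)
Step 8: cell (0,2)='.' (+2 fires, +3 burnt)
Step 9: cell (0,2)='.' (+0 fires, +2 burnt)
  fire out at step 9

1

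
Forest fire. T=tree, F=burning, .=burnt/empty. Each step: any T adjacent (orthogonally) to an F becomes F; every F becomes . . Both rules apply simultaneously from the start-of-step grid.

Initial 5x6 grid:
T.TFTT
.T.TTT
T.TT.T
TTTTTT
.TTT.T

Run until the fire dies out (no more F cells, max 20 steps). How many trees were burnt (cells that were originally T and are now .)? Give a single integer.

Step 1: +3 fires, +1 burnt (F count now 3)
Step 2: +3 fires, +3 burnt (F count now 3)
Step 3: +3 fires, +3 burnt (F count now 3)
Step 4: +4 fires, +3 burnt (F count now 4)
Step 5: +3 fires, +4 burnt (F count now 3)
Step 6: +3 fires, +3 burnt (F count now 3)
Step 7: +1 fires, +3 burnt (F count now 1)
Step 8: +0 fires, +1 burnt (F count now 0)
Fire out after step 8
Initially T: 22, now '.': 28
Total burnt (originally-T cells now '.'): 20

Answer: 20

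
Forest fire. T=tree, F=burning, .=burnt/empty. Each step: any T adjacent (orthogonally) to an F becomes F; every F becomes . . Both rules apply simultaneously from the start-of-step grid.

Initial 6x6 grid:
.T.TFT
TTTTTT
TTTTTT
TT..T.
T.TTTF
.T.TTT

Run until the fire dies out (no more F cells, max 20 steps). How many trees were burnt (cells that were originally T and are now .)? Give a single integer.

Step 1: +5 fires, +2 burnt (F count now 5)
Step 2: +6 fires, +5 burnt (F count now 6)
Step 3: +5 fires, +6 burnt (F count now 5)
Step 4: +2 fires, +5 burnt (F count now 2)
Step 5: +3 fires, +2 burnt (F count now 3)
Step 6: +2 fires, +3 burnt (F count now 2)
Step 7: +1 fires, +2 burnt (F count now 1)
Step 8: +1 fires, +1 burnt (F count now 1)
Step 9: +0 fires, +1 burnt (F count now 0)
Fire out after step 9
Initially T: 26, now '.': 35
Total burnt (originally-T cells now '.'): 25

Answer: 25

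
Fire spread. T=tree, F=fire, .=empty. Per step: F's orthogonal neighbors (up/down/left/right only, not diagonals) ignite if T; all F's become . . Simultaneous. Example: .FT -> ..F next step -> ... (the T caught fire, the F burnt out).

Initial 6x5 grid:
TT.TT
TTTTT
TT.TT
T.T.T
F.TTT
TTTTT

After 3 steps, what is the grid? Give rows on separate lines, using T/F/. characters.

Step 1: 2 trees catch fire, 1 burn out
  TT.TT
  TTTTT
  TT.TT
  F.T.T
  ..TTT
  FTTTT
Step 2: 2 trees catch fire, 2 burn out
  TT.TT
  TTTTT
  FT.TT
  ..T.T
  ..TTT
  .FTTT
Step 3: 3 trees catch fire, 2 burn out
  TT.TT
  FTTTT
  .F.TT
  ..T.T
  ..TTT
  ..FTT

TT.TT
FTTTT
.F.TT
..T.T
..TTT
..FTT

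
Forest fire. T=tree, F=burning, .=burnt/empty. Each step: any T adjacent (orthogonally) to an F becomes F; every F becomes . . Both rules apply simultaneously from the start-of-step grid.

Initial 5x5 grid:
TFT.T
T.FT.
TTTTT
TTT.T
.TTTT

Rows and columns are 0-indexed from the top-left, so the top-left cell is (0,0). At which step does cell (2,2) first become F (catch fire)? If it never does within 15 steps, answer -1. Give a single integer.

Step 1: cell (2,2)='F' (+4 fires, +2 burnt)
  -> target ignites at step 1
Step 2: cell (2,2)='.' (+4 fires, +4 burnt)
Step 3: cell (2,2)='.' (+4 fires, +4 burnt)
Step 4: cell (2,2)='.' (+4 fires, +4 burnt)
Step 5: cell (2,2)='.' (+1 fires, +4 burnt)
Step 6: cell (2,2)='.' (+0 fires, +1 burnt)
  fire out at step 6

1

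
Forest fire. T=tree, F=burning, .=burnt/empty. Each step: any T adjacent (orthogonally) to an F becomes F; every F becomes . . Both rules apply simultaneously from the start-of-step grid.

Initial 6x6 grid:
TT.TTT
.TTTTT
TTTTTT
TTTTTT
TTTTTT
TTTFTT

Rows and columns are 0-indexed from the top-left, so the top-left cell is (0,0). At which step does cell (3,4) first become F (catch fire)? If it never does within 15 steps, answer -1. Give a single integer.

Step 1: cell (3,4)='T' (+3 fires, +1 burnt)
Step 2: cell (3,4)='T' (+5 fires, +3 burnt)
Step 3: cell (3,4)='F' (+6 fires, +5 burnt)
  -> target ignites at step 3
Step 4: cell (3,4)='.' (+6 fires, +6 burnt)
Step 5: cell (3,4)='.' (+6 fires, +6 burnt)
Step 6: cell (3,4)='.' (+4 fires, +6 burnt)
Step 7: cell (3,4)='.' (+2 fires, +4 burnt)
Step 8: cell (3,4)='.' (+1 fires, +2 burnt)
Step 9: cell (3,4)='.' (+0 fires, +1 burnt)
  fire out at step 9

3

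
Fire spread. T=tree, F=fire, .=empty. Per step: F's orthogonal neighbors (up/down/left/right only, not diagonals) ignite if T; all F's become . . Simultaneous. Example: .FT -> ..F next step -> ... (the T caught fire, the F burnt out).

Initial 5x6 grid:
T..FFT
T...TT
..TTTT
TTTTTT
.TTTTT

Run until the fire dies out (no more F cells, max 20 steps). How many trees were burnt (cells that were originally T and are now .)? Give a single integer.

Step 1: +2 fires, +2 burnt (F count now 2)
Step 2: +2 fires, +2 burnt (F count now 2)
Step 3: +3 fires, +2 burnt (F count now 3)
Step 4: +4 fires, +3 burnt (F count now 4)
Step 5: +3 fires, +4 burnt (F count now 3)
Step 6: +2 fires, +3 burnt (F count now 2)
Step 7: +2 fires, +2 burnt (F count now 2)
Step 8: +0 fires, +2 burnt (F count now 0)
Fire out after step 8
Initially T: 20, now '.': 28
Total burnt (originally-T cells now '.'): 18

Answer: 18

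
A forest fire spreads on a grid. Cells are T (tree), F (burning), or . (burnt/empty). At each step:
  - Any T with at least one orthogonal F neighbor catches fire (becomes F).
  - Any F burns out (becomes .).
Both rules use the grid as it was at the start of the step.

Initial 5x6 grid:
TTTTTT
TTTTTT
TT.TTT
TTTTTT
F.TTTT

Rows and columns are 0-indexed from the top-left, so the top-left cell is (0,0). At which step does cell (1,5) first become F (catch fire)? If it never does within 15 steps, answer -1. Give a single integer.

Step 1: cell (1,5)='T' (+1 fires, +1 burnt)
Step 2: cell (1,5)='T' (+2 fires, +1 burnt)
Step 3: cell (1,5)='T' (+3 fires, +2 burnt)
Step 4: cell (1,5)='T' (+4 fires, +3 burnt)
Step 5: cell (1,5)='T' (+5 fires, +4 burnt)
Step 6: cell (1,5)='T' (+5 fires, +5 burnt)
Step 7: cell (1,5)='T' (+4 fires, +5 burnt)
Step 8: cell (1,5)='F' (+2 fires, +4 burnt)
  -> target ignites at step 8
Step 9: cell (1,5)='.' (+1 fires, +2 burnt)
Step 10: cell (1,5)='.' (+0 fires, +1 burnt)
  fire out at step 10

8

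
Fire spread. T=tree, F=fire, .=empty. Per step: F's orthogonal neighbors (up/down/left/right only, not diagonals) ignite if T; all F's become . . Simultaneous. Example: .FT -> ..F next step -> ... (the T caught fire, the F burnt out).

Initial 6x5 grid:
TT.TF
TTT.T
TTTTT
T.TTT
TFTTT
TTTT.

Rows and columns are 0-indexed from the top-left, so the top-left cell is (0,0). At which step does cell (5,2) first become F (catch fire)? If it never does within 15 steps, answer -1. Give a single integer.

Step 1: cell (5,2)='T' (+5 fires, +2 burnt)
Step 2: cell (5,2)='F' (+6 fires, +5 burnt)
  -> target ignites at step 2
Step 3: cell (5,2)='.' (+7 fires, +6 burnt)
Step 4: cell (5,2)='.' (+3 fires, +7 burnt)
Step 5: cell (5,2)='.' (+2 fires, +3 burnt)
Step 6: cell (5,2)='.' (+1 fires, +2 burnt)
Step 7: cell (5,2)='.' (+0 fires, +1 burnt)
  fire out at step 7

2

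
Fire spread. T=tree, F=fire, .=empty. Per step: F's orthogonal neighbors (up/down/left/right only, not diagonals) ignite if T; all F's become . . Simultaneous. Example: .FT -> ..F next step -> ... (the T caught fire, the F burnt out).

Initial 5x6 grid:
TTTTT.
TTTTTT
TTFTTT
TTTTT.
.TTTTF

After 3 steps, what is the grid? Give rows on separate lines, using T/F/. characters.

Step 1: 5 trees catch fire, 2 burn out
  TTTTT.
  TTFTTT
  TF.FTT
  TTFTT.
  .TTTF.
Step 2: 10 trees catch fire, 5 burn out
  TTFTT.
  TF.FTT
  F...FT
  TF.FF.
  .TFF..
Step 3: 7 trees catch fire, 10 burn out
  TF.FT.
  F...FT
  .....F
  F.....
  .F....

TF.FT.
F...FT
.....F
F.....
.F....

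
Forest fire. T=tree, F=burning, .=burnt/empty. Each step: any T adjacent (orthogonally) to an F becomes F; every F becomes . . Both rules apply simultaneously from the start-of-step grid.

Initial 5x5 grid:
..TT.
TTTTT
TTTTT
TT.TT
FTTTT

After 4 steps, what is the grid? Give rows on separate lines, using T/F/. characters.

Step 1: 2 trees catch fire, 1 burn out
  ..TT.
  TTTTT
  TTTTT
  FT.TT
  .FTTT
Step 2: 3 trees catch fire, 2 burn out
  ..TT.
  TTTTT
  FTTTT
  .F.TT
  ..FTT
Step 3: 3 trees catch fire, 3 burn out
  ..TT.
  FTTTT
  .FTTT
  ...TT
  ...FT
Step 4: 4 trees catch fire, 3 burn out
  ..TT.
  .FTTT
  ..FTT
  ...FT
  ....F

..TT.
.FTTT
..FTT
...FT
....F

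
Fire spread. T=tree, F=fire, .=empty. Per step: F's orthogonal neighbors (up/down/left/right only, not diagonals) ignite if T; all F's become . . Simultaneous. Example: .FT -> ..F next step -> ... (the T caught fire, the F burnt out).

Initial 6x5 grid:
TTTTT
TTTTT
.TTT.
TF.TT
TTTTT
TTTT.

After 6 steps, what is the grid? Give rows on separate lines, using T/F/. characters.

Step 1: 3 trees catch fire, 1 burn out
  TTTTT
  TTTTT
  .FTT.
  F..TT
  TFTTT
  TTTT.
Step 2: 5 trees catch fire, 3 burn out
  TTTTT
  TFTTT
  ..FT.
  ...TT
  F.FTT
  TFTT.
Step 3: 7 trees catch fire, 5 burn out
  TFTTT
  F.FTT
  ...F.
  ...TT
  ...FT
  F.FT.
Step 4: 6 trees catch fire, 7 burn out
  F.FTT
  ...FT
  .....
  ...FT
  ....F
  ...F.
Step 5: 3 trees catch fire, 6 burn out
  ...FT
  ....F
  .....
  ....F
  .....
  .....
Step 6: 1 trees catch fire, 3 burn out
  ....F
  .....
  .....
  .....
  .....
  .....

....F
.....
.....
.....
.....
.....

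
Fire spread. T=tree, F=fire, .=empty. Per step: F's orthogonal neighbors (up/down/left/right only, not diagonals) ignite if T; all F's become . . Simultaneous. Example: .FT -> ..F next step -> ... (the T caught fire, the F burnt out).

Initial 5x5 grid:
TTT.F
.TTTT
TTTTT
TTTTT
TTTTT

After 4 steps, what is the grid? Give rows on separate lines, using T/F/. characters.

Step 1: 1 trees catch fire, 1 burn out
  TTT..
  .TTTF
  TTTTT
  TTTTT
  TTTTT
Step 2: 2 trees catch fire, 1 burn out
  TTT..
  .TTF.
  TTTTF
  TTTTT
  TTTTT
Step 3: 3 trees catch fire, 2 burn out
  TTT..
  .TF..
  TTTF.
  TTTTF
  TTTTT
Step 4: 5 trees catch fire, 3 burn out
  TTF..
  .F...
  TTF..
  TTTF.
  TTTTF

TTF..
.F...
TTF..
TTTF.
TTTTF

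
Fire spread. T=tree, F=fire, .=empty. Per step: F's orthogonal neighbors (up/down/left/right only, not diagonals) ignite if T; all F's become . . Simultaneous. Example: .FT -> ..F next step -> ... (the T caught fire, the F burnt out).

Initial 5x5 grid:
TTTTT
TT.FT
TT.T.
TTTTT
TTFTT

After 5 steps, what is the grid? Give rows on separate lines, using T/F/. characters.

Step 1: 6 trees catch fire, 2 burn out
  TTTFT
  TT..F
  TT.F.
  TTFTT
  TF.FT
Step 2: 6 trees catch fire, 6 burn out
  TTF.F
  TT...
  TT...
  TF.FT
  F...F
Step 3: 4 trees catch fire, 6 burn out
  TF...
  TT...
  TF...
  F...F
  .....
Step 4: 3 trees catch fire, 4 burn out
  F....
  TF...
  F....
  .....
  .....
Step 5: 1 trees catch fire, 3 burn out
  .....
  F....
  .....
  .....
  .....

.....
F....
.....
.....
.....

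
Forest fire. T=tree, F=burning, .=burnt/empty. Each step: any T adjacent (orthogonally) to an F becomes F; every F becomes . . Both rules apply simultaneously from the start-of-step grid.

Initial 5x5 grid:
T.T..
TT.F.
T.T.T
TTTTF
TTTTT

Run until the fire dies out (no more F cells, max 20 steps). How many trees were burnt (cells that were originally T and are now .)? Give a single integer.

Answer: 15

Derivation:
Step 1: +3 fires, +2 burnt (F count now 3)
Step 2: +2 fires, +3 burnt (F count now 2)
Step 3: +3 fires, +2 burnt (F count now 3)
Step 4: +2 fires, +3 burnt (F count now 2)
Step 5: +2 fires, +2 burnt (F count now 2)
Step 6: +1 fires, +2 burnt (F count now 1)
Step 7: +2 fires, +1 burnt (F count now 2)
Step 8: +0 fires, +2 burnt (F count now 0)
Fire out after step 8
Initially T: 16, now '.': 24
Total burnt (originally-T cells now '.'): 15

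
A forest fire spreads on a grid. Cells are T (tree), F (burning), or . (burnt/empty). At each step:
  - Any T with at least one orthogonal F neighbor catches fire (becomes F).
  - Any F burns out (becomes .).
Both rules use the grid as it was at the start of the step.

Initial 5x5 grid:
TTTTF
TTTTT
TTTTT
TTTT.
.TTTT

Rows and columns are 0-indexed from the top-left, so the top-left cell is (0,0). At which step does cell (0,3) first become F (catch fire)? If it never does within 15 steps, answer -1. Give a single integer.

Step 1: cell (0,3)='F' (+2 fires, +1 burnt)
  -> target ignites at step 1
Step 2: cell (0,3)='.' (+3 fires, +2 burnt)
Step 3: cell (0,3)='.' (+3 fires, +3 burnt)
Step 4: cell (0,3)='.' (+4 fires, +3 burnt)
Step 5: cell (0,3)='.' (+4 fires, +4 burnt)
Step 6: cell (0,3)='.' (+4 fires, +4 burnt)
Step 7: cell (0,3)='.' (+2 fires, +4 burnt)
Step 8: cell (0,3)='.' (+0 fires, +2 burnt)
  fire out at step 8

1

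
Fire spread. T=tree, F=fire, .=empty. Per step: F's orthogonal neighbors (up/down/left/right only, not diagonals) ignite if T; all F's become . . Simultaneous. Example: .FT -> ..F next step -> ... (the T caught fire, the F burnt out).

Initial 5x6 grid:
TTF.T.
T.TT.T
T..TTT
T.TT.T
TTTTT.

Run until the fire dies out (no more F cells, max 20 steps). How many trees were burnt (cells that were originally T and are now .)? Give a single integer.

Step 1: +2 fires, +1 burnt (F count now 2)
Step 2: +2 fires, +2 burnt (F count now 2)
Step 3: +2 fires, +2 burnt (F count now 2)
Step 4: +3 fires, +2 burnt (F count now 3)
Step 5: +4 fires, +3 burnt (F count now 4)
Step 6: +5 fires, +4 burnt (F count now 5)
Step 7: +1 fires, +5 burnt (F count now 1)
Step 8: +0 fires, +1 burnt (F count now 0)
Fire out after step 8
Initially T: 20, now '.': 29
Total burnt (originally-T cells now '.'): 19

Answer: 19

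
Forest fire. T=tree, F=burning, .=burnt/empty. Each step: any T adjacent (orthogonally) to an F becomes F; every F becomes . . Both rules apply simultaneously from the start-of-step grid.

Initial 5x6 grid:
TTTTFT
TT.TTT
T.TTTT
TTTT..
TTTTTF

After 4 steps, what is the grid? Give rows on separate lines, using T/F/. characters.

Step 1: 4 trees catch fire, 2 burn out
  TTTF.F
  TT.TFT
  T.TTTT
  TTTT..
  TTTTF.
Step 2: 5 trees catch fire, 4 burn out
  TTF...
  TT.F.F
  T.TTFT
  TTTT..
  TTTF..
Step 3: 5 trees catch fire, 5 burn out
  TF....
  TT....
  T.TF.F
  TTTF..
  TTF...
Step 4: 5 trees catch fire, 5 burn out
  F.....
  TF....
  T.F...
  TTF...
  TF....

F.....
TF....
T.F...
TTF...
TF....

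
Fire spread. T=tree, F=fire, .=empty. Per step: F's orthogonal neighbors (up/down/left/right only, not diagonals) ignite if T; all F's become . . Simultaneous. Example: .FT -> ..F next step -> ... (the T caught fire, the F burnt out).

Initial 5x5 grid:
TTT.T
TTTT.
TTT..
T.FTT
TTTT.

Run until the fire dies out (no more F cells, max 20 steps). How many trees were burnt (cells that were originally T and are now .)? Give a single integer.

Step 1: +3 fires, +1 burnt (F count now 3)
Step 2: +5 fires, +3 burnt (F count now 5)
Step 3: +5 fires, +5 burnt (F count now 5)
Step 4: +3 fires, +5 burnt (F count now 3)
Step 5: +1 fires, +3 burnt (F count now 1)
Step 6: +0 fires, +1 burnt (F count now 0)
Fire out after step 6
Initially T: 18, now '.': 24
Total burnt (originally-T cells now '.'): 17

Answer: 17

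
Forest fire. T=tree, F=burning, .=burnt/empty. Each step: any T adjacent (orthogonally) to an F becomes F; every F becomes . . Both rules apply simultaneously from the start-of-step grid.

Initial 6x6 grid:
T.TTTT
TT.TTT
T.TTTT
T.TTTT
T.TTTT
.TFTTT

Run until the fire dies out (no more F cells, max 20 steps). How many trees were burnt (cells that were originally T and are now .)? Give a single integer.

Answer: 23

Derivation:
Step 1: +3 fires, +1 burnt (F count now 3)
Step 2: +3 fires, +3 burnt (F count now 3)
Step 3: +4 fires, +3 burnt (F count now 4)
Step 4: +3 fires, +4 burnt (F count now 3)
Step 5: +3 fires, +3 burnt (F count now 3)
Step 6: +3 fires, +3 burnt (F count now 3)
Step 7: +3 fires, +3 burnt (F count now 3)
Step 8: +1 fires, +3 burnt (F count now 1)
Step 9: +0 fires, +1 burnt (F count now 0)
Fire out after step 9
Initially T: 29, now '.': 30
Total burnt (originally-T cells now '.'): 23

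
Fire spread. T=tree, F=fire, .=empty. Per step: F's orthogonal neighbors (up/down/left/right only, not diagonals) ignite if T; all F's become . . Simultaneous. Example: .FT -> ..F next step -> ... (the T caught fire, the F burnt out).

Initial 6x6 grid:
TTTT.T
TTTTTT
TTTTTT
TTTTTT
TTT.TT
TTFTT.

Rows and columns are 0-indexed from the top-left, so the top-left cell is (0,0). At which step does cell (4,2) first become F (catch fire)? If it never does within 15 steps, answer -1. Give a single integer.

Step 1: cell (4,2)='F' (+3 fires, +1 burnt)
  -> target ignites at step 1
Step 2: cell (4,2)='.' (+4 fires, +3 burnt)
Step 3: cell (4,2)='.' (+5 fires, +4 burnt)
Step 4: cell (4,2)='.' (+6 fires, +5 burnt)
Step 5: cell (4,2)='.' (+6 fires, +6 burnt)
Step 6: cell (4,2)='.' (+5 fires, +6 burnt)
Step 7: cell (4,2)='.' (+2 fires, +5 burnt)
Step 8: cell (4,2)='.' (+1 fires, +2 burnt)
Step 9: cell (4,2)='.' (+0 fires, +1 burnt)
  fire out at step 9

1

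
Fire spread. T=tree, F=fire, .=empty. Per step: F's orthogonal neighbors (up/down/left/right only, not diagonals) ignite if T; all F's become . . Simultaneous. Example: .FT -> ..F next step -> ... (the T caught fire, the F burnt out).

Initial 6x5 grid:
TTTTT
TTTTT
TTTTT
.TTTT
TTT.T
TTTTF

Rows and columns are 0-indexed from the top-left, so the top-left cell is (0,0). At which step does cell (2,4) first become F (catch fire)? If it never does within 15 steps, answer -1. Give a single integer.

Step 1: cell (2,4)='T' (+2 fires, +1 burnt)
Step 2: cell (2,4)='T' (+2 fires, +2 burnt)
Step 3: cell (2,4)='F' (+4 fires, +2 burnt)
  -> target ignites at step 3
Step 4: cell (2,4)='.' (+5 fires, +4 burnt)
Step 5: cell (2,4)='.' (+5 fires, +5 burnt)
Step 6: cell (2,4)='.' (+3 fires, +5 burnt)
Step 7: cell (2,4)='.' (+3 fires, +3 burnt)
Step 8: cell (2,4)='.' (+2 fires, +3 burnt)
Step 9: cell (2,4)='.' (+1 fires, +2 burnt)
Step 10: cell (2,4)='.' (+0 fires, +1 burnt)
  fire out at step 10

3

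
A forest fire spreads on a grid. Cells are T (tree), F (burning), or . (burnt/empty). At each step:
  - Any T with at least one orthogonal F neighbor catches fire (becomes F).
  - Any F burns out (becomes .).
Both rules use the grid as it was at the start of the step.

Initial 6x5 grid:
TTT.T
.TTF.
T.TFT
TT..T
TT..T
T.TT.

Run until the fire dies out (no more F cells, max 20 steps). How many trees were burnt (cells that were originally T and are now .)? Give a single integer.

Step 1: +3 fires, +2 burnt (F count now 3)
Step 2: +3 fires, +3 burnt (F count now 3)
Step 3: +2 fires, +3 burnt (F count now 2)
Step 4: +1 fires, +2 burnt (F count now 1)
Step 5: +0 fires, +1 burnt (F count now 0)
Fire out after step 5
Initially T: 18, now '.': 21
Total burnt (originally-T cells now '.'): 9

Answer: 9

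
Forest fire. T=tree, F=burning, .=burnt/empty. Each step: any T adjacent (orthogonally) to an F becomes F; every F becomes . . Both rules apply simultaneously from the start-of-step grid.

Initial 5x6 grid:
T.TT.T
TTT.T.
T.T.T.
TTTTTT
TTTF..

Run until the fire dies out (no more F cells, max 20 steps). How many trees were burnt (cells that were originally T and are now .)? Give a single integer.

Step 1: +2 fires, +1 burnt (F count now 2)
Step 2: +3 fires, +2 burnt (F count now 3)
Step 3: +5 fires, +3 burnt (F count now 5)
Step 4: +3 fires, +5 burnt (F count now 3)
Step 5: +3 fires, +3 burnt (F count now 3)
Step 6: +2 fires, +3 burnt (F count now 2)
Step 7: +1 fires, +2 burnt (F count now 1)
Step 8: +0 fires, +1 burnt (F count now 0)
Fire out after step 8
Initially T: 20, now '.': 29
Total burnt (originally-T cells now '.'): 19

Answer: 19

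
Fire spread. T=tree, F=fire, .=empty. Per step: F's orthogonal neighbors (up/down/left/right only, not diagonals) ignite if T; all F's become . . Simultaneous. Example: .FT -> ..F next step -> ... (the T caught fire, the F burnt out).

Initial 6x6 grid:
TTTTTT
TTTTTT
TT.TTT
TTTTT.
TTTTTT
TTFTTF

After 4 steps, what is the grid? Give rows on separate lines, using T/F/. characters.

Step 1: 5 trees catch fire, 2 burn out
  TTTTTT
  TTTTTT
  TT.TTT
  TTTTT.
  TTFTTF
  TF.FF.
Step 2: 5 trees catch fire, 5 burn out
  TTTTTT
  TTTTTT
  TT.TTT
  TTFTT.
  TF.FF.
  F.....
Step 3: 4 trees catch fire, 5 burn out
  TTTTTT
  TTTTTT
  TT.TTT
  TF.FF.
  F.....
  ......
Step 4: 4 trees catch fire, 4 burn out
  TTTTTT
  TTTTTT
  TF.FFT
  F.....
  ......
  ......

TTTTTT
TTTTTT
TF.FFT
F.....
......
......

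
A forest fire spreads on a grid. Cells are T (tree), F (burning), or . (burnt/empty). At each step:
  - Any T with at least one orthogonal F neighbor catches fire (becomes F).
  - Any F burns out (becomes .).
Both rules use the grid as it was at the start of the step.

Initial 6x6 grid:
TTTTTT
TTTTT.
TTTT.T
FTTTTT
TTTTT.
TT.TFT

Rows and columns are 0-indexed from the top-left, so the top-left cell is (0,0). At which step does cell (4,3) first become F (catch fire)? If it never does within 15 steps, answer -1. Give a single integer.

Step 1: cell (4,3)='T' (+6 fires, +2 burnt)
Step 2: cell (4,3)='F' (+7 fires, +6 burnt)
  -> target ignites at step 2
Step 3: cell (4,3)='.' (+7 fires, +7 burnt)
Step 4: cell (4,3)='.' (+4 fires, +7 burnt)
Step 5: cell (4,3)='.' (+2 fires, +4 burnt)
Step 6: cell (4,3)='.' (+2 fires, +2 burnt)
Step 7: cell (4,3)='.' (+1 fires, +2 burnt)
Step 8: cell (4,3)='.' (+1 fires, +1 burnt)
Step 9: cell (4,3)='.' (+0 fires, +1 burnt)
  fire out at step 9

2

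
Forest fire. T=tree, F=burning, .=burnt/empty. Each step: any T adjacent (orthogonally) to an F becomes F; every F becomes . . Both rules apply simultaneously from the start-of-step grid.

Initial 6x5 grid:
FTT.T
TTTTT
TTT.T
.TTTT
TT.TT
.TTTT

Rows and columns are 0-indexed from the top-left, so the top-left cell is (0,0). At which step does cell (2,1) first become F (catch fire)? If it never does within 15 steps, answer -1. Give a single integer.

Step 1: cell (2,1)='T' (+2 fires, +1 burnt)
Step 2: cell (2,1)='T' (+3 fires, +2 burnt)
Step 3: cell (2,1)='F' (+2 fires, +3 burnt)
  -> target ignites at step 3
Step 4: cell (2,1)='.' (+3 fires, +2 burnt)
Step 5: cell (2,1)='.' (+3 fires, +3 burnt)
Step 6: cell (2,1)='.' (+5 fires, +3 burnt)
Step 7: cell (2,1)='.' (+3 fires, +5 burnt)
Step 8: cell (2,1)='.' (+2 fires, +3 burnt)
Step 9: cell (2,1)='.' (+1 fires, +2 burnt)
Step 10: cell (2,1)='.' (+0 fires, +1 burnt)
  fire out at step 10

3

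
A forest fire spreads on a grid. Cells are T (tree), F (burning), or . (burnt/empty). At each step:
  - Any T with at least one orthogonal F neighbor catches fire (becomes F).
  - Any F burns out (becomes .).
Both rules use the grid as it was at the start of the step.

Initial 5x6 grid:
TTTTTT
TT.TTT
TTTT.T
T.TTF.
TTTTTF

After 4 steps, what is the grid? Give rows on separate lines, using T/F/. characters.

Step 1: 2 trees catch fire, 2 burn out
  TTTTTT
  TT.TTT
  TTTT.T
  T.TF..
  TTTTF.
Step 2: 3 trees catch fire, 2 burn out
  TTTTTT
  TT.TTT
  TTTF.T
  T.F...
  TTTF..
Step 3: 3 trees catch fire, 3 burn out
  TTTTTT
  TT.FTT
  TTF..T
  T.....
  TTF...
Step 4: 4 trees catch fire, 3 burn out
  TTTFTT
  TT..FT
  TF...T
  T.....
  TF....

TTTFTT
TT..FT
TF...T
T.....
TF....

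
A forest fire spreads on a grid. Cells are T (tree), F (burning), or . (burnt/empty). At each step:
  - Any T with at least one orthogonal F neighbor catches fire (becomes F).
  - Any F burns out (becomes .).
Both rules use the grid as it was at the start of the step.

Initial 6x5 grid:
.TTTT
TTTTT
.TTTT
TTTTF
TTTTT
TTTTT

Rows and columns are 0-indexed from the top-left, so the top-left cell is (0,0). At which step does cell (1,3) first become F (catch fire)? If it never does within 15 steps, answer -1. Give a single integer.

Step 1: cell (1,3)='T' (+3 fires, +1 burnt)
Step 2: cell (1,3)='T' (+5 fires, +3 burnt)
Step 3: cell (1,3)='F' (+6 fires, +5 burnt)
  -> target ignites at step 3
Step 4: cell (1,3)='.' (+6 fires, +6 burnt)
Step 5: cell (1,3)='.' (+4 fires, +6 burnt)
Step 6: cell (1,3)='.' (+3 fires, +4 burnt)
Step 7: cell (1,3)='.' (+0 fires, +3 burnt)
  fire out at step 7

3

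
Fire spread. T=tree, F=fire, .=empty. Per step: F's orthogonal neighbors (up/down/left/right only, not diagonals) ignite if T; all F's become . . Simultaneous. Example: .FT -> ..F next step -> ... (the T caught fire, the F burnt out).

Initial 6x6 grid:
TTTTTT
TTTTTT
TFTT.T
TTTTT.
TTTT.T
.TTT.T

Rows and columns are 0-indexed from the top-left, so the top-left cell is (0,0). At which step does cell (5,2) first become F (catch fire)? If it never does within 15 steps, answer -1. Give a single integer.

Step 1: cell (5,2)='T' (+4 fires, +1 burnt)
Step 2: cell (5,2)='T' (+7 fires, +4 burnt)
Step 3: cell (5,2)='T' (+7 fires, +7 burnt)
Step 4: cell (5,2)='F' (+5 fires, +7 burnt)
  -> target ignites at step 4
Step 5: cell (5,2)='.' (+3 fires, +5 burnt)
Step 6: cell (5,2)='.' (+2 fires, +3 burnt)
Step 7: cell (5,2)='.' (+0 fires, +2 burnt)
  fire out at step 7

4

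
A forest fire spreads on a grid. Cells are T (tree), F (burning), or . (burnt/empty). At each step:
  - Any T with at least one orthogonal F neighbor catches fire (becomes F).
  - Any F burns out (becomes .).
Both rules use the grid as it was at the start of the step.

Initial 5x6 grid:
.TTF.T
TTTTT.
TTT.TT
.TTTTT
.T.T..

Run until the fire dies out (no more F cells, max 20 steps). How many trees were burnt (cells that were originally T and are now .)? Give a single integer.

Step 1: +2 fires, +1 burnt (F count now 2)
Step 2: +3 fires, +2 burnt (F count now 3)
Step 3: +3 fires, +3 burnt (F count now 3)
Step 4: +5 fires, +3 burnt (F count now 5)
Step 5: +4 fires, +5 burnt (F count now 4)
Step 6: +2 fires, +4 burnt (F count now 2)
Step 7: +0 fires, +2 burnt (F count now 0)
Fire out after step 7
Initially T: 20, now '.': 29
Total burnt (originally-T cells now '.'): 19

Answer: 19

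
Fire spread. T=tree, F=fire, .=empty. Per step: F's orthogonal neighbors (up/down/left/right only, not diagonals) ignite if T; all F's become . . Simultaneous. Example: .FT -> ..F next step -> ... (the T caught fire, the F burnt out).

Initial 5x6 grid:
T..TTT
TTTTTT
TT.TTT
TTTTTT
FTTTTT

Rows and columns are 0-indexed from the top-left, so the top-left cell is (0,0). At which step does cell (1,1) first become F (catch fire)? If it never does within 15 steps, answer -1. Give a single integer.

Step 1: cell (1,1)='T' (+2 fires, +1 burnt)
Step 2: cell (1,1)='T' (+3 fires, +2 burnt)
Step 3: cell (1,1)='T' (+4 fires, +3 burnt)
Step 4: cell (1,1)='F' (+4 fires, +4 burnt)
  -> target ignites at step 4
Step 5: cell (1,1)='.' (+4 fires, +4 burnt)
Step 6: cell (1,1)='.' (+3 fires, +4 burnt)
Step 7: cell (1,1)='.' (+3 fires, +3 burnt)
Step 8: cell (1,1)='.' (+2 fires, +3 burnt)
Step 9: cell (1,1)='.' (+1 fires, +2 burnt)
Step 10: cell (1,1)='.' (+0 fires, +1 burnt)
  fire out at step 10

4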